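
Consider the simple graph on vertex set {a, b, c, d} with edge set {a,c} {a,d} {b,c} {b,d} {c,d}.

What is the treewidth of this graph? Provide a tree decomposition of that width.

The largest bag has 3 vertices, giving width 2; this decomposition certifies tw(G) ≤ 2. Conversely, {a, c, d} is a clique of size 3, and the vertices of any clique must share a bag in every tree decomposition; so some bag has ≥ 3 vertices and tw(G) ≥ 2. The upper and lower bounds meet at 2, so that is the treewidth.

Treewidth 2.
One optimal decomposition is:
Bags: B1 = {b, c, d}  B2 = {a, c, d}
Tree: B1–B2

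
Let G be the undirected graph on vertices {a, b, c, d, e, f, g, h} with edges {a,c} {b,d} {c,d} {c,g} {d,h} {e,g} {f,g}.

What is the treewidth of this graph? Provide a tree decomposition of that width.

Treewidth 1.
One optimal decomposition is:
Bags: B1 = {c, g}  B2 = {a, c}  B3 = {f, g}  B4 = {c, d}  B5 = {e, g}  B6 = {b, d}  B7 = {d, h}
Tree: B1–B2, B1–B3, B1–B4, B1–B5, B4–B6, B6–B7

Each bag holds 2 vertices, so the decomposition has width 1, which upper-bounds the treewidth. Since G has at least one edge (e.g. g–c), it is not an edgeless graph, so tw(G) ≥ 1. Hence tw(G) = 1 exactly.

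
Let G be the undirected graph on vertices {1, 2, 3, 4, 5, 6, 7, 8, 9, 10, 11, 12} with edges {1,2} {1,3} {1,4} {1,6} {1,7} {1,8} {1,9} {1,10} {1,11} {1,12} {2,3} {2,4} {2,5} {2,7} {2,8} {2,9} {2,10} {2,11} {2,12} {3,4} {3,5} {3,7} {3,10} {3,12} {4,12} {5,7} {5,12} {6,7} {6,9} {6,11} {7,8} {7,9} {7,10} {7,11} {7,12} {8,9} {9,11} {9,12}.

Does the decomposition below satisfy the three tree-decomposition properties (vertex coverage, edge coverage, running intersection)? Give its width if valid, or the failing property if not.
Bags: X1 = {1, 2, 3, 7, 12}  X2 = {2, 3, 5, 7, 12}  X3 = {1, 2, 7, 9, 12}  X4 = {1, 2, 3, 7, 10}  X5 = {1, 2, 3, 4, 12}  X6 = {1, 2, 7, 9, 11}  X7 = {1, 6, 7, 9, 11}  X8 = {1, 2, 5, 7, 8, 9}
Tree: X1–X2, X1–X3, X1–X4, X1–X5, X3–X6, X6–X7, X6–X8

No — bags containing vertex 5 are not connected in the tree.

A tree decomposition must satisfy three properties: every vertex lies in some bag; for every edge, both endpoints lie together in some bag; and for every vertex, the bags containing it form a connected subtree. Here bags containing vertex 5 are not connected in the tree, so the decomposition is invalid.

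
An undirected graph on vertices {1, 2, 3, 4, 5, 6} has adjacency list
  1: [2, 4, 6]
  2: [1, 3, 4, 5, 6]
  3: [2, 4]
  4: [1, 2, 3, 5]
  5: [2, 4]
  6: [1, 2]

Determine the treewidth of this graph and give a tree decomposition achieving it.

Every bag has size at most 3, so the width is 3 − 1 = 2 and tw(G) ≤ 2. For the lower bound, the 3 vertices {1, 2, 4} are pairwise adjacent, and any tree decomposition puts a clique entirely inside one bag — forcing width ≥ 2. The upper and lower bounds meet at 2, so that is the treewidth.

Treewidth 2.
One optimal decomposition is:
Bags: B1 = {1, 2, 4}  B2 = {1, 2, 6}  B3 = {2, 3, 4}  B4 = {2, 4, 5}
Tree: B1–B2, B1–B3, B1–B4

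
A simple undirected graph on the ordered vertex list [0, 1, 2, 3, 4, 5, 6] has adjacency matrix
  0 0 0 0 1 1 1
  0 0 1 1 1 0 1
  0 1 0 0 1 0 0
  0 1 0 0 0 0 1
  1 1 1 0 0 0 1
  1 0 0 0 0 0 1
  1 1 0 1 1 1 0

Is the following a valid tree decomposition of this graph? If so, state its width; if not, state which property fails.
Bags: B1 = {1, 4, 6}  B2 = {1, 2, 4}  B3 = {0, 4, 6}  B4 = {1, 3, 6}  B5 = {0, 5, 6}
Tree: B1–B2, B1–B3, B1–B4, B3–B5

Every vertex of G appears in some bag (union = {0, 1, 2, 3, 4, 5, 6}); every edge is covered by a bag; and for each vertex v the set of bags containing v is connected in the bag tree. The decomposition is therefore valid. The largest bag has 3 vertices, so the width is 2.

Yes; width 2.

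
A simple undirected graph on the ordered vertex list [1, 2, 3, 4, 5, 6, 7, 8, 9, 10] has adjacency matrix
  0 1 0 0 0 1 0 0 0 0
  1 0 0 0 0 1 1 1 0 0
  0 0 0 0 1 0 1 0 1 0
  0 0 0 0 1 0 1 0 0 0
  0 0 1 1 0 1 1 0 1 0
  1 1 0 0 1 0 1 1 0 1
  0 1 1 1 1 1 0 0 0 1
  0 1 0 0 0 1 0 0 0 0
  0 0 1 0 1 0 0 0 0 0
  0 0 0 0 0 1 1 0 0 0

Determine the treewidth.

2

A width-2 tree decomposition is:
Bags: B1 = {5, 6, 7}  B2 = {4, 5, 7}  B3 = {3, 5, 7}  B4 = {2, 6, 7}  B5 = {6, 7, 10}  B6 = {2, 6, 8}  B7 = {3, 5, 9}  B8 = {1, 2, 6}
Tree: B1–B2, B1–B3, B1–B4, B4–B5, B4–B6, B3–B7, B6–B8
Each bag holds 3 vertices, so the decomposition has width 2, which upper-bounds the treewidth. On the other hand G contains the 3-clique {3, 5, 9}. A clique must lie in a single bag of any decomposition, so no decomposition can have width below 2. Therefore the treewidth is 2.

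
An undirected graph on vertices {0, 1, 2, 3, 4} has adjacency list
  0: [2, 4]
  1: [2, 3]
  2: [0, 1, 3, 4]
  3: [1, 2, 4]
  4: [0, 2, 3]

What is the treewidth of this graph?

2

A width-2 tree decomposition is:
Bags: B1 = {1, 2, 3}  B2 = {2, 3, 4}  B3 = {0, 2, 4}
Tree: B1–B2, B2–B3
The largest bag has 3 vertices, giving width 2; this decomposition certifies tw(G) ≤ 2. Conversely, {0, 2, 4} is a clique of size 3, and the vertices of any clique must share a bag in every tree decomposition; so some bag has ≥ 3 vertices and tw(G) ≥ 2. The upper and lower bounds meet at 2, so that is the treewidth.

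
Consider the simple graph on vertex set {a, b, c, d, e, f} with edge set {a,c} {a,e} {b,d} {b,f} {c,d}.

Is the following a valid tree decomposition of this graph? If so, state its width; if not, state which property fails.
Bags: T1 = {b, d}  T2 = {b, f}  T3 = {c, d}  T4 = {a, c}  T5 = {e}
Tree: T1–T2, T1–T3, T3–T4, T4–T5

A tree decomposition must satisfy three properties: every vertex lies in some bag; for every edge, both endpoints lie together in some bag; and for every vertex, the bags containing it form a connected subtree. Here edge (a,e) lies in no bag, so the decomposition is invalid.

No — edge (a,e) lies in no bag.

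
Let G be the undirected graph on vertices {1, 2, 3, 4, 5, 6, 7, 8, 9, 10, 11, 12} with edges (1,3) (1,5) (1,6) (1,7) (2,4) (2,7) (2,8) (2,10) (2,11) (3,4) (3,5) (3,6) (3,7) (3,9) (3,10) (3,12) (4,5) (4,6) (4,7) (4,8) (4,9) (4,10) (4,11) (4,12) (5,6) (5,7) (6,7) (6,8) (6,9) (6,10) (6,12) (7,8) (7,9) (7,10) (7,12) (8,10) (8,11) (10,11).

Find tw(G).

A width-4 tree decomposition is:
Bags: B1 = {4, 6, 7, 8, 10}  B2 = {2, 4, 7, 8, 10}  B3 = {3, 4, 6, 7, 10}  B4 = {3, 4, 5, 6, 7}  B5 = {3, 4, 6, 7, 12}  B6 = {1, 3, 5, 6, 7}  B7 = {3, 4, 6, 7, 9}  B8 = {2, 4, 8, 10, 11}
Tree: B1–B2, B1–B3, B3–B4, B4–B5, B4–B6, B5–B7, B2–B8
The largest bag has 5 vertices, giving width 4; this decomposition certifies tw(G) ≤ 4. Conversely, {1, 3, 5, 6, 7} is a clique of size 5, and the vertices of any clique must share a bag in every tree decomposition; so some bag has ≥ 5 vertices and tw(G) ≥ 4. Combining the bounds, tw(G) = 4.

4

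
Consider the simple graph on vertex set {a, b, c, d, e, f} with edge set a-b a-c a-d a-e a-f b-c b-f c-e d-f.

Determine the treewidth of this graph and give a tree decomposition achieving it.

Treewidth 2.
One such decomposition:
Bags: B1 = {a, b, f}  B2 = {a, b, c}  B3 = {a, d, f}  B4 = {a, c, e}
Tree: B1–B2, B1–B3, B2–B4

Each bag holds 3 vertices, so the decomposition has width 2, which upper-bounds the treewidth. Conversely, {a, c, e} is a clique of size 3, and the vertices of any clique must share a bag in every tree decomposition; so some bag has ≥ 3 vertices and tw(G) ≥ 2. Combining the bounds, tw(G) = 2.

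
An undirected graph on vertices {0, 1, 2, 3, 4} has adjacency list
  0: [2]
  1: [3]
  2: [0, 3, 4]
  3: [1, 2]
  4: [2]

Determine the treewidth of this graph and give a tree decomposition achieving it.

The largest bag has 2 vertices, giving width 1; this decomposition certifies tw(G) ≤ 1. Any graph with an edge has treewidth ≥ 1, and G has the edge 2–4. The upper and lower bounds meet at 1, so that is the treewidth.

Treewidth 1.
One such decomposition:
Bags: B1 = {2, 4}  B2 = {2, 3}  B3 = {0, 2}  B4 = {1, 3}
Tree: B1–B2, B1–B3, B2–B4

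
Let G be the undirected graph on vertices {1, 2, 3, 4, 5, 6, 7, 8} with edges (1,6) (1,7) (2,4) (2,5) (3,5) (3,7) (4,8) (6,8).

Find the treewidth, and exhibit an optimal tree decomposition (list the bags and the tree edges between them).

Treewidth 2.
One optimal decomposition is:
Bags: B1 = {3, 5, 7}  B2 = {2, 5, 7}  B3 = {2, 4, 7}  B4 = {4, 7, 8}  B5 = {6, 7, 8}  B6 = {1, 6, 7}
Tree: B1–B2, B2–B3, B3–B4, B4–B5, B5–B6

Each bag holds 3 vertices, so the decomposition has width 2, which upper-bounds the treewidth. For the lower bound, G contains the cycle 7–3–5–2–4–8–6–1–7, so G is not a forest; only forests have treewidth ≤ 1, hence tw(G) ≥ 2. Therefore the treewidth is 2.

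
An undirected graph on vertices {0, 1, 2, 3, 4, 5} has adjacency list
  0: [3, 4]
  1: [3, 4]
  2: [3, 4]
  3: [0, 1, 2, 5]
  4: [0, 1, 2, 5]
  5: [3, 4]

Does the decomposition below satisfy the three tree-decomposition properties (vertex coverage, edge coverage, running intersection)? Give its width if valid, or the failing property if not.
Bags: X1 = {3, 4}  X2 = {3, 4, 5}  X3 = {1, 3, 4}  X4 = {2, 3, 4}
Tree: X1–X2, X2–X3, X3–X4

No — vertex 0 appears in no bag.

A tree decomposition must satisfy three properties: every vertex lies in some bag; for every edge, both endpoints lie together in some bag; and for every vertex, the bags containing it form a connected subtree. Here vertex 0 appears in no bag, so the decomposition is invalid.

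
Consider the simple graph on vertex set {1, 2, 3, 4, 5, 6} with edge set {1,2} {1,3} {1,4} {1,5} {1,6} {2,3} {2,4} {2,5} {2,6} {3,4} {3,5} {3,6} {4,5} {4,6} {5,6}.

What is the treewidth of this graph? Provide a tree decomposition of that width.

Treewidth 5.
One such decomposition:
Bags: B1 = {1, 2, 3, 4, 5, 6}
Tree: (single bag)

With just one bag of size 6, the width is 6 − 1 = 5, so tw(G) ≤ 5. Conversely, {1, 2, 3, 4, 5, 6} is a clique of size 6, and the vertices of any clique must share a bag in every tree decomposition; so some bag has ≥ 6 vertices and tw(G) ≥ 5. Therefore the treewidth is 5.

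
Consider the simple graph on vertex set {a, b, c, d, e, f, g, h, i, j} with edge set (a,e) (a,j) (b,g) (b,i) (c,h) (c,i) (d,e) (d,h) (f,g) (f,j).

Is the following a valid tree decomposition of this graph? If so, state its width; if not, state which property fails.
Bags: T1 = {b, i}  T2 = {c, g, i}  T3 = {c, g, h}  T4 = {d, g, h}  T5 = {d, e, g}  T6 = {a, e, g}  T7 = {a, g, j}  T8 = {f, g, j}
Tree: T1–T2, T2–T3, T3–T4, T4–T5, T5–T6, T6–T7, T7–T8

No — edge (g,b) lies in no bag.

A tree decomposition must satisfy three properties: every vertex lies in some bag; for every edge, both endpoints lie together in some bag; and for every vertex, the bags containing it form a connected subtree. Here edge (g,b) lies in no bag, so the decomposition is invalid.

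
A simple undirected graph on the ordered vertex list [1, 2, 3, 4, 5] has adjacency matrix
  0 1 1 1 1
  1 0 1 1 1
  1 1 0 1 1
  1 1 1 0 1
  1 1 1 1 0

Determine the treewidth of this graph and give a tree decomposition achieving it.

Treewidth 4.
One such decomposition:
Bags: B1 = {1, 2, 3, 4, 5}
Tree: (single bag)

With just one bag of size 5, the width is 5 − 1 = 4, so tw(G) ≤ 4. Conversely, {1, 2, 3, 4, 5} is a clique of size 5, and the vertices of any clique must share a bag in every tree decomposition; so some bag has ≥ 5 vertices and tw(G) ≥ 4. Hence tw(G) = 4 exactly.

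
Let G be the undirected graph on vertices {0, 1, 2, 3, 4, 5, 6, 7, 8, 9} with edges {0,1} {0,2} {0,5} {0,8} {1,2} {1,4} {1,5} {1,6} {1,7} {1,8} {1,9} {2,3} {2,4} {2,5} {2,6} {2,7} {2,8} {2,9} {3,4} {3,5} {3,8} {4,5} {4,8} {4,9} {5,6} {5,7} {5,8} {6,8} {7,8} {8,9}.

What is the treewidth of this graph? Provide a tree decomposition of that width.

Treewidth 4.
Bags: B1 = {1, 2, 5, 6, 8}  B2 = {1, 2, 5, 7, 8}  B3 = {1, 2, 4, 5, 8}  B4 = {2, 3, 4, 5, 8}  B5 = {1, 2, 4, 8, 9}  B6 = {0, 1, 2, 5, 8}
Tree: B1–B2, B2–B3, B3–B4, B3–B5, B2–B6

The largest bag has 5 vertices, giving width 4; this decomposition certifies tw(G) ≤ 4. On the other hand G contains the 5-clique {1, 2, 4, 8, 9}. A clique must lie in a single bag of any decomposition, so no decomposition can have width below 4. Combining the bounds, tw(G) = 4.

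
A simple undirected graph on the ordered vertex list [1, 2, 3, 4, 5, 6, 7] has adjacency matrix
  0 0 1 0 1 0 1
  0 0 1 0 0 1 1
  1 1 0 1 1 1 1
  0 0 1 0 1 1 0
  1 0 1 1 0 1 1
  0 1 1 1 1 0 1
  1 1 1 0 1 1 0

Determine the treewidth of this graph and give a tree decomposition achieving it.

Each bag holds 4 vertices, so the decomposition has width 3, which upper-bounds the treewidth. Conversely, {2, 3, 6, 7} is a clique of size 4, and the vertices of any clique must share a bag in every tree decomposition; so some bag has ≥ 4 vertices and tw(G) ≥ 3. The upper and lower bounds meet at 3, so that is the treewidth.

Treewidth 3.
One optimal decomposition is:
Bags: B1 = {3, 5, 6, 7}  B2 = {3, 4, 5, 6}  B3 = {2, 3, 6, 7}  B4 = {1, 3, 5, 7}
Tree: B1–B2, B1–B3, B1–B4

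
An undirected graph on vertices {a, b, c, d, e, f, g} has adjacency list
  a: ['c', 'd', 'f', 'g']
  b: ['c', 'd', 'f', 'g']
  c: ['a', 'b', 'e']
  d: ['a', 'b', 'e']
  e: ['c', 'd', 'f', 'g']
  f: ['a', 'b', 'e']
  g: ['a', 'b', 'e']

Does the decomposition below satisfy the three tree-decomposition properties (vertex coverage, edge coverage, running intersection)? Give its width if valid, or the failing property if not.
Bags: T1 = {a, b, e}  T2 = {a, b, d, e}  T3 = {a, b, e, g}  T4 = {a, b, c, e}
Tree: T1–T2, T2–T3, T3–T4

No — vertex f appears in no bag.

A tree decomposition must satisfy three properties: every vertex lies in some bag; for every edge, both endpoints lie together in some bag; and for every vertex, the bags containing it form a connected subtree. Here vertex f appears in no bag, so the decomposition is invalid.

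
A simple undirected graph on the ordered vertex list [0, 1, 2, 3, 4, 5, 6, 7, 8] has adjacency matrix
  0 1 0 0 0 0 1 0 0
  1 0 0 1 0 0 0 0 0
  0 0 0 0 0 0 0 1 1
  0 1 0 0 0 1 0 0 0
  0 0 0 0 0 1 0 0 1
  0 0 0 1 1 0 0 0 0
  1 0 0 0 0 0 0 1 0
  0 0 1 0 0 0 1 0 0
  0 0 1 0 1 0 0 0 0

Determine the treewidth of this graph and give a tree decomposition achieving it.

Every bag has size at most 3, so the width is 3 − 1 = 2 and tw(G) ≤ 2. For the lower bound, G contains the cycle 6–0–1–3–5–4–8–2–7–6, so G is not a forest; only forests have treewidth ≤ 1, hence tw(G) ≥ 2. Hence tw(G) = 2 exactly.

Treewidth 2.
One optimal decomposition is:
Bags: B1 = {0, 1, 6}  B2 = {1, 3, 6}  B3 = {3, 5, 6}  B4 = {4, 5, 6}  B5 = {4, 6, 8}  B6 = {2, 6, 8}  B7 = {2, 6, 7}
Tree: B1–B2, B2–B3, B3–B4, B4–B5, B5–B6, B6–B7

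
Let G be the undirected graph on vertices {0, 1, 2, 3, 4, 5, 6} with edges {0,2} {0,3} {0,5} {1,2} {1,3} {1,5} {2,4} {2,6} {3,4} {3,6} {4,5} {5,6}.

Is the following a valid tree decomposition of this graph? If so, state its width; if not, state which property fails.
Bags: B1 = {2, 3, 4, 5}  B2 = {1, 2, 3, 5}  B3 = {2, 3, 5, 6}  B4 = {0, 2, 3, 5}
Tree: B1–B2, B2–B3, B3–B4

Vertex coverage: the bags together contain {0, 1, 2, 3, 4, 5, 6}, the full vertex set. Edge coverage: each edge of G has both endpoints in at least one bag. Running intersection: for every vertex, the bags containing it form a connected subtree. All three properties hold, so this is a valid tree decomposition of width max|bag| − 1 = 3, and hence tw(G) ≤ 3.

Yes; width 3.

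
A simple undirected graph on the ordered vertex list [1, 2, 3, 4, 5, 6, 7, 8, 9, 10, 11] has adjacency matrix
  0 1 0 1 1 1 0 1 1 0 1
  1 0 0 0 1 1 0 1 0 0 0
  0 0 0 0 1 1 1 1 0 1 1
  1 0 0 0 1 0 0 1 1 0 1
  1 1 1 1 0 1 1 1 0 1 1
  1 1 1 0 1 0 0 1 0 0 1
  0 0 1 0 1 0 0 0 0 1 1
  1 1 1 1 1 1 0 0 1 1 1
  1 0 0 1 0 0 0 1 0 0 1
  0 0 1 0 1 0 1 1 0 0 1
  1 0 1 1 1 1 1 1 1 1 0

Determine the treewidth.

4

A width-4 tree decomposition is:
Bags: B1 = {1, 5, 6, 8, 11}  B2 = {1, 4, 5, 8, 11}  B3 = {1, 4, 8, 9, 11}  B4 = {3, 5, 6, 8, 11}  B5 = {3, 5, 8, 10, 11}  B6 = {1, 2, 5, 6, 8}  B7 = {3, 5, 7, 10, 11}
Tree: B1–B2, B2–B3, B1–B4, B4–B5, B1–B6, B5–B7
Every bag has size at most 5, so the width is 5 − 1 = 4 and tw(G) ≤ 4. On the other hand G contains the 5-clique {1, 4, 8, 9, 11}. A clique must lie in a single bag of any decomposition, so no decomposition can have width below 4. The upper and lower bounds meet at 4, so that is the treewidth.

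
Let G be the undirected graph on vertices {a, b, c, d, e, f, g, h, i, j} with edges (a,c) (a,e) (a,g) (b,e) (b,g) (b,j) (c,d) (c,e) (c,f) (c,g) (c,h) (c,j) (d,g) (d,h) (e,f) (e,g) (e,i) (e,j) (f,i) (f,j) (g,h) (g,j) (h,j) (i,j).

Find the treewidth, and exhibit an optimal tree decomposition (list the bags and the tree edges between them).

Treewidth 3.
One optimal decomposition is:
Bags: B1 = {a, c, e, g}  B2 = {c, e, g, j}  B3 = {c, g, h, j}  B4 = {c, e, f, j}  B5 = {b, e, g, j}  B6 = {c, d, g, h}  B7 = {e, f, i, j}
Tree: B1–B2, B2–B3, B2–B4, B2–B5, B3–B6, B4–B7

Every bag has size at most 4, so the width is 4 − 1 = 3 and tw(G) ≤ 3. Conversely, {c, e, g, j} is a clique of size 4, and the vertices of any clique must share a bag in every tree decomposition; so some bag has ≥ 4 vertices and tw(G) ≥ 3. Therefore the treewidth is 3.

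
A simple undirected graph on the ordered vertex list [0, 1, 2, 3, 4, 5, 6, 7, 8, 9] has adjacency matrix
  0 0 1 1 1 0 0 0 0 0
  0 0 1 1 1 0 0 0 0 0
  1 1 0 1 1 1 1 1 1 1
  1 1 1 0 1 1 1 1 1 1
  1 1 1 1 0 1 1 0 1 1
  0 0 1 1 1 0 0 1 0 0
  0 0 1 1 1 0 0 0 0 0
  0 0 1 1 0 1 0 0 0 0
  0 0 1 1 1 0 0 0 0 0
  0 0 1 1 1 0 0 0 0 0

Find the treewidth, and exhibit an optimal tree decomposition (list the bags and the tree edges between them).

The largest bag has 4 vertices, giving width 3; this decomposition certifies tw(G) ≤ 3. For the lower bound, the 4 vertices {0, 2, 3, 4} are pairwise adjacent, and any tree decomposition puts a clique entirely inside one bag — forcing width ≥ 3. Therefore the treewidth is 3.

Treewidth 3.
One optimal decomposition is:
Bags: B1 = {0, 2, 3, 4}  B2 = {2, 3, 4, 6}  B3 = {2, 3, 4, 5}  B4 = {2, 3, 4, 8}  B5 = {1, 2, 3, 4}  B6 = {2, 3, 5, 7}  B7 = {2, 3, 4, 9}
Tree: B1–B2, B2–B3, B3–B4, B3–B5, B3–B6, B3–B7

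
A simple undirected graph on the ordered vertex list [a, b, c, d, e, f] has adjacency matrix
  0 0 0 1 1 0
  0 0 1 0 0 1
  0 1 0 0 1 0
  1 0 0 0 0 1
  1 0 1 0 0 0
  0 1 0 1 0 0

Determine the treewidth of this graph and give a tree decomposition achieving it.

Treewidth 2.
Bags: B1 = {b, d, f}  B2 = {b, c, d}  B3 = {c, d, e}  B4 = {a, d, e}
Tree: B1–B2, B2–B3, B3–B4

Every bag has size at most 3, so the width is 3 − 1 = 2 and tw(G) ≤ 2. The edges d–f–b–c–e–a–d form a cycle, so G is not a tree and its treewidth is at least 2. Hence tw(G) = 2 exactly.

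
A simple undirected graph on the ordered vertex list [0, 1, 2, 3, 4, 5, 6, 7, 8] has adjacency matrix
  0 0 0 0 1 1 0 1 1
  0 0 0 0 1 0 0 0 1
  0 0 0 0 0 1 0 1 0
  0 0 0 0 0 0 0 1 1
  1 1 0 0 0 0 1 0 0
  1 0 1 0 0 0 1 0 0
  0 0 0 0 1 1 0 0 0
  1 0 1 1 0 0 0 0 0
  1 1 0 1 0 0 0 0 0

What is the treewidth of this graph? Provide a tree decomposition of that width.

Every bag has size at most 4, so the width is 4 − 1 = 3 and tw(G) ≤ 3. For the lower bound: the 4 vertex sets {2,5,6}, {7}, {0}, {1,3,4,8} are disjoint, each induces a connected subgraph, and every pair is joined by at least one edge of G. Contracting each set to a single vertex therefore yields K_{4} as a minor, and since treewidth is minor-monotone, tw(G) ≥ tw(K_{4}) = 3. The upper and lower bounds meet at 3, so that is the treewidth.

Treewidth 3.
One optimal decomposition is:
Bags: B1 = {2, 5, 6, 7}  B2 = {0, 5, 6, 7}  B3 = {0, 4, 6, 7}  B4 = {0, 3, 4, 7}  B5 = {0, 3, 4, 8}  B6 = {1, 3, 4, 8}
Tree: B1–B2, B2–B3, B3–B4, B4–B5, B5–B6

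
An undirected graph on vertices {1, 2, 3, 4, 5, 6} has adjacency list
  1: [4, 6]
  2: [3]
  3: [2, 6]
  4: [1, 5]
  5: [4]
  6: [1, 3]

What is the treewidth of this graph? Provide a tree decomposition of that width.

Treewidth 1.
One optimal decomposition is:
Bags: B1 = {2, 3}  B2 = {3, 6}  B3 = {1, 6}  B4 = {1, 4}  B5 = {4, 5}
Tree: B1–B2, B2–B3, B3–B4, B4–B5

The largest bag has 2 vertices, giving width 1; this decomposition certifies tw(G) ≤ 1. G has an edge, so its treewidth is at least 1. Combining the bounds, tw(G) = 1.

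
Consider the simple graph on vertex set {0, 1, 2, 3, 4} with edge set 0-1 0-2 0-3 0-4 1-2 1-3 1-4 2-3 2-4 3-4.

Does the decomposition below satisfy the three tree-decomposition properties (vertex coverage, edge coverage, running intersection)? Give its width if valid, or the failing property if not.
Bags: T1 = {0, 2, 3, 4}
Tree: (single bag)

A tree decomposition must satisfy three properties: every vertex lies in some bag; for every edge, both endpoints lie together in some bag; and for every vertex, the bags containing it form a connected subtree. Here vertex 1 appears in no bag, so the decomposition is invalid.

No — vertex 1 appears in no bag.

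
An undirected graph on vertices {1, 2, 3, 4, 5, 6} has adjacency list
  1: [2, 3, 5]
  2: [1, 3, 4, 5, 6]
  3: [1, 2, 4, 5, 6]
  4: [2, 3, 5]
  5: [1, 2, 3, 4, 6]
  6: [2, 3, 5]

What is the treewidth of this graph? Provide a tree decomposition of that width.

Every bag has size at most 4, so the width is 4 − 1 = 3 and tw(G) ≤ 3. On the other hand G contains the 4-clique {1, 2, 3, 5}. A clique must lie in a single bag of any decomposition, so no decomposition can have width below 3. The upper and lower bounds meet at 3, so that is the treewidth.

Treewidth 3.
One such decomposition:
Bags: B1 = {1, 2, 3, 5}  B2 = {2, 3, 5, 6}  B3 = {2, 3, 4, 5}
Tree: B1–B2, B1–B3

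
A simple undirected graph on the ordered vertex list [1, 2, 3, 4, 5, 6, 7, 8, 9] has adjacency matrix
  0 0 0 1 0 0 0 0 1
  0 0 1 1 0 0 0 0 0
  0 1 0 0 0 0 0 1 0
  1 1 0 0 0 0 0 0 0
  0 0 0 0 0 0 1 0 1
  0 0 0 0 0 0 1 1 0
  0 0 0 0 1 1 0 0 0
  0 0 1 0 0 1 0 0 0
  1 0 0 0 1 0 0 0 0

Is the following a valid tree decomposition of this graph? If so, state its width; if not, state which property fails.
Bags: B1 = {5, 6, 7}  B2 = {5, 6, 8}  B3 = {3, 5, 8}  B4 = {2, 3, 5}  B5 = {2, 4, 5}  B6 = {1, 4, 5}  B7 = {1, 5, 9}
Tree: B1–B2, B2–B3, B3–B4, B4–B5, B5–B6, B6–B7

Yes; width 2.

Every vertex of G appears in some bag (union = {1, 2, 3, 4, 5, 6, 7, 8, 9}); every edge is covered by a bag; and for each vertex v the set of bags containing v is connected in the bag tree. The decomposition is therefore valid. The largest bag has 3 vertices, so the width is 2.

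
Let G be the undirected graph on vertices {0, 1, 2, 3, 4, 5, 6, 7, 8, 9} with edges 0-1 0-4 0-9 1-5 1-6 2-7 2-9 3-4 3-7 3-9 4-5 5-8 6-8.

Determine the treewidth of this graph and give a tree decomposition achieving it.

Every bag has size at most 3, so the width is 3 − 1 = 2 and tw(G) ≤ 2. Since 2–7–3–9–2 is a cycle in G, G is not acyclic. Forests are exactly the graphs of treewidth ≤ 1, so tw(G) ≥ 2. Hence tw(G) = 2 exactly.

Treewidth 2.
One optimal decomposition is:
Bags: B1 = {2, 7, 9}  B2 = {3, 7, 9}  B3 = {0, 3, 9}  B4 = {0, 3, 4}  B5 = {0, 1, 4}  B6 = {1, 4, 5}  B7 = {1, 5, 6}  B8 = {5, 6, 8}
Tree: B1–B2, B2–B3, B3–B4, B4–B5, B5–B6, B6–B7, B7–B8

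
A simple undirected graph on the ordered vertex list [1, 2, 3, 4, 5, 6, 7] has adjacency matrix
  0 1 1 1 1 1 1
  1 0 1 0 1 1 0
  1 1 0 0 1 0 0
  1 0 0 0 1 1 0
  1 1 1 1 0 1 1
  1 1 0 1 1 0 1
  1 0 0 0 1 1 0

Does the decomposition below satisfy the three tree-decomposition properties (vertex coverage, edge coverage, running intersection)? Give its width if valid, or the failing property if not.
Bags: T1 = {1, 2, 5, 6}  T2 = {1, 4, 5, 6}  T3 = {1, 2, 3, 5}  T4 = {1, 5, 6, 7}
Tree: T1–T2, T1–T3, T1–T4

Yes; width 3.

Checking the three conditions: (i) the bags cover all of {1, 2, 3, 4, 5, 6, 7}; (ii) for each edge, some bag contains both endpoints; (iii) the bags containing any fixed vertex form a subtree. All hold, so the decomposition is valid with width 4 − 1 = 3.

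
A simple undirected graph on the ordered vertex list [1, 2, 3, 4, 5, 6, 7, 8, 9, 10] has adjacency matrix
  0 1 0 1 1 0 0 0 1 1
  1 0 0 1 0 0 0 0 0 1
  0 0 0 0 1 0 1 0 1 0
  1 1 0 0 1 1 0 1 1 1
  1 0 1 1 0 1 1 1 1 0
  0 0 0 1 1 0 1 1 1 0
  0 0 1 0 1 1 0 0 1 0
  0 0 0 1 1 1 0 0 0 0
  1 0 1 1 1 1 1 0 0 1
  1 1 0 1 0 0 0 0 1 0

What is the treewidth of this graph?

A width-3 tree decomposition is:
Bags: B1 = {1, 4, 5, 9}  B2 = {4, 5, 6, 9}  B3 = {5, 6, 7, 9}  B4 = {4, 5, 6, 8}  B5 = {1, 4, 9, 10}  B6 = {3, 5, 7, 9}  B7 = {1, 2, 4, 10}
Tree: B1–B2, B2–B3, B2–B4, B1–B5, B3–B6, B5–B7
The largest bag has 4 vertices, giving width 3; this decomposition certifies tw(G) ≤ 3. On the other hand G contains the 4-clique {3, 5, 7, 9}. A clique must lie in a single bag of any decomposition, so no decomposition can have width below 3. The upper and lower bounds meet at 3, so that is the treewidth.

3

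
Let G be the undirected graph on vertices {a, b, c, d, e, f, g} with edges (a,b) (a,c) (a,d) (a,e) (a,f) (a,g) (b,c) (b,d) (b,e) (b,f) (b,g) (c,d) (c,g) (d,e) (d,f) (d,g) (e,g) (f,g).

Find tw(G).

A width-4 tree decomposition is:
Bags: B1 = {a, b, d, f, g}  B2 = {a, b, c, d, g}  B3 = {a, b, d, e, g}
Tree: B1–B2, B1–B3
The largest bag has 5 vertices, giving width 4; this decomposition certifies tw(G) ≤ 4. Conversely, {a, b, d, e, g} is a clique of size 5, and the vertices of any clique must share a bag in every tree decomposition; so some bag has ≥ 5 vertices and tw(G) ≥ 4. The upper and lower bounds meet at 4, so that is the treewidth.

4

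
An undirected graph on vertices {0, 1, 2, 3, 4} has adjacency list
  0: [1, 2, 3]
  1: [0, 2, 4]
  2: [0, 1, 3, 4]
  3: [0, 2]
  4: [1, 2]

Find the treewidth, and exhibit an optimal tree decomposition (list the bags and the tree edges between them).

Treewidth 2.
One such decomposition:
Bags: B1 = {0, 1, 2}  B2 = {1, 2, 4}  B3 = {0, 2, 3}
Tree: B1–B2, B1–B3

Every bag has size at most 3, so the width is 3 − 1 = 2 and tw(G) ≤ 2. On the other hand G contains the 3-clique {0, 1, 2}. A clique must lie in a single bag of any decomposition, so no decomposition can have width below 2. Combining the bounds, tw(G) = 2.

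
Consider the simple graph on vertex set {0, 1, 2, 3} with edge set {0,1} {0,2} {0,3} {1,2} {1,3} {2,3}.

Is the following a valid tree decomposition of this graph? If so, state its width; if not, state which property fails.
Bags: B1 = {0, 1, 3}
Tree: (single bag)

A tree decomposition must satisfy three properties: every vertex lies in some bag; for every edge, both endpoints lie together in some bag; and for every vertex, the bags containing it form a connected subtree. Here vertex 2 appears in no bag, so the decomposition is invalid.

No — vertex 2 appears in no bag.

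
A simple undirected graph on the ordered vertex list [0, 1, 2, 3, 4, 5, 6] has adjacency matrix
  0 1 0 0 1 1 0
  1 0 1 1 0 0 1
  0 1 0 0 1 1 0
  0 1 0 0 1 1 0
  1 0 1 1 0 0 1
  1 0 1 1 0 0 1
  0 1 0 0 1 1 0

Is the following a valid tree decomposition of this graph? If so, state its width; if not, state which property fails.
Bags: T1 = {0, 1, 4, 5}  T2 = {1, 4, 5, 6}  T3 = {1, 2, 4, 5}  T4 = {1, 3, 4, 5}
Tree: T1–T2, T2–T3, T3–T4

Yes; width 3.

Vertex coverage: the bags together contain {0, 1, 2, 3, 4, 5, 6}, the full vertex set. Edge coverage: each edge of G has both endpoints in at least one bag. Running intersection: for every vertex, the bags containing it form a connected subtree. All three properties hold, so this is a valid tree decomposition of width max|bag| − 1 = 3, and hence tw(G) ≤ 3.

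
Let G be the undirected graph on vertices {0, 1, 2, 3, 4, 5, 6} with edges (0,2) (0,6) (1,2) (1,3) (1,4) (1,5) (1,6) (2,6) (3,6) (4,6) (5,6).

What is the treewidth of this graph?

2

A width-2 tree decomposition is:
Bags: B1 = {1, 5, 6}  B2 = {1, 4, 6}  B3 = {1, 2, 6}  B4 = {1, 3, 6}  B5 = {0, 2, 6}
Tree: B1–B2, B1–B3, B3–B4, B3–B5
The largest bag has 3 vertices, giving width 2; this decomposition certifies tw(G) ≤ 2. On the other hand G contains the 3-clique {0, 2, 6}. A clique must lie in a single bag of any decomposition, so no decomposition can have width below 2. Therefore the treewidth is 2.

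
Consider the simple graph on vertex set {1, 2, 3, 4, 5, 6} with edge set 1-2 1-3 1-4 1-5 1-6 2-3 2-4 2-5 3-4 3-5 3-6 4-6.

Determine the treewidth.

3

A width-3 tree decomposition is:
Bags: B1 = {1, 3, 4, 6}  B2 = {1, 2, 3, 4}  B3 = {1, 2, 3, 5}
Tree: B1–B2, B2–B3
Every bag has size at most 4, so the width is 4 − 1 = 3 and tw(G) ≤ 3. Conversely, {1, 2, 3, 4} is a clique of size 4, and the vertices of any clique must share a bag in every tree decomposition; so some bag has ≥ 4 vertices and tw(G) ≥ 3. The upper and lower bounds meet at 3, so that is the treewidth.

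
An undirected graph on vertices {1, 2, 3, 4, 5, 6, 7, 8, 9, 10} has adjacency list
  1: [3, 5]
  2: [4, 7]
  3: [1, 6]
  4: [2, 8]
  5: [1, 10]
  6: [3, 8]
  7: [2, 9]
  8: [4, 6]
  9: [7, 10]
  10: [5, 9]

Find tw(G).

2

A width-2 tree decomposition is:
Bags: B1 = {1, 3, 5}  B2 = {3, 5, 6}  B3 = {5, 6, 8}  B4 = {4, 5, 8}  B5 = {2, 4, 5}  B6 = {2, 5, 7}  B7 = {5, 7, 9}  B8 = {5, 9, 10}
Tree: B1–B2, B2–B3, B3–B4, B4–B5, B5–B6, B6–B7, B7–B8
Every bag has size at most 3, so the width is 3 − 1 = 2 and tw(G) ≤ 2. Since 5–1–3–6–8–4–2–7–9–10–5 is a cycle in G, G is not acyclic. Forests are exactly the graphs of treewidth ≤ 1, so tw(G) ≥ 2. The upper and lower bounds meet at 2, so that is the treewidth.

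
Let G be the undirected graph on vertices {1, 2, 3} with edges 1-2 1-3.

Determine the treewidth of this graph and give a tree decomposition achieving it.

Every bag has size at most 2, so the width is 2 − 1 = 1 and tw(G) ≤ 1. G has an edge, so its treewidth is at least 1. Hence tw(G) = 1 exactly.

Treewidth 1.
Bags: B1 = {1, 2}  B2 = {1, 3}
Tree: B1–B2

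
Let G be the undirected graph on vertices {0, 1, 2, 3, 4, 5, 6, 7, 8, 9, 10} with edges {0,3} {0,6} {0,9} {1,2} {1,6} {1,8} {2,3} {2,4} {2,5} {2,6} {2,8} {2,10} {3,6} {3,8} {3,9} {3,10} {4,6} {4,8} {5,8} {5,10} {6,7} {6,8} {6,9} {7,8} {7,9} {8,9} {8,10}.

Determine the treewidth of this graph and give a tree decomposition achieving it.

Every bag has size at most 4, so the width is 4 − 1 = 3 and tw(G) ≤ 3. On the other hand G contains the 4-clique {0, 3, 6, 9}. A clique must lie in a single bag of any decomposition, so no decomposition can have width below 3. Combining the bounds, tw(G) = 3.

Treewidth 3.
Bags: B1 = {2, 3, 6, 8}  B2 = {1, 2, 6, 8}  B3 = {2, 3, 8, 10}  B4 = {3, 6, 8, 9}  B5 = {6, 7, 8, 9}  B6 = {2, 4, 6, 8}  B7 = {2, 5, 8, 10}  B8 = {0, 3, 6, 9}
Tree: B1–B2, B1–B3, B1–B4, B4–B5, B1–B6, B3–B7, B4–B8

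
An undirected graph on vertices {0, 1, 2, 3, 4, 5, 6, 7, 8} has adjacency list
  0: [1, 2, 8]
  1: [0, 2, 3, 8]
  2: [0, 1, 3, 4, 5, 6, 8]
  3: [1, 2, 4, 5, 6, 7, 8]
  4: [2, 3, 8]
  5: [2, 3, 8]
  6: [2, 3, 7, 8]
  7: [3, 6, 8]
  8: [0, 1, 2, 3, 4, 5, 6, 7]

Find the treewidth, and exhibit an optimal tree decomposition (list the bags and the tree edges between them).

Treewidth 3.
One such decomposition:
Bags: B1 = {2, 3, 6, 8}  B2 = {2, 3, 5, 8}  B3 = {1, 2, 3, 8}  B4 = {3, 6, 7, 8}  B5 = {2, 3, 4, 8}  B6 = {0, 1, 2, 8}
Tree: B1–B2, B2–B3, B1–B4, B3–B5, B3–B6

Every bag has size at most 4, so the width is 4 − 1 = 3 and tw(G) ≤ 3. On the other hand G contains the 4-clique {0, 1, 2, 8}. A clique must lie in a single bag of any decomposition, so no decomposition can have width below 3. Therefore the treewidth is 3.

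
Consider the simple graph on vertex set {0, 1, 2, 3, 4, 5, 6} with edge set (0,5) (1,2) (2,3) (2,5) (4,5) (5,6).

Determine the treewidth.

A width-1 tree decomposition is:
Bags: B1 = {0, 5}  B2 = {2, 5}  B3 = {4, 5}  B4 = {5, 6}  B5 = {2, 3}  B6 = {1, 2}
Tree: B1–B2, B1–B3, B1–B4, B2–B5, B5–B6
Each bag holds 2 vertices, so the decomposition has width 1, which upper-bounds the treewidth. G has an edge, so its treewidth is at least 1. The upper and lower bounds meet at 1, so that is the treewidth.

1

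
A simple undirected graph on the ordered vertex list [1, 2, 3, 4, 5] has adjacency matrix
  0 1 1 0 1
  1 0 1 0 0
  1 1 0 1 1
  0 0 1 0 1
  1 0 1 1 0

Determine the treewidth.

2

A width-2 tree decomposition is:
Bags: B1 = {1, 2, 3}  B2 = {1, 3, 5}  B3 = {3, 4, 5}
Tree: B1–B2, B2–B3
Each bag holds 3 vertices, so the decomposition has width 2, which upper-bounds the treewidth. Conversely, {1, 2, 3} is a clique of size 3, and the vertices of any clique must share a bag in every tree decomposition; so some bag has ≥ 3 vertices and tw(G) ≥ 2. The upper and lower bounds meet at 2, so that is the treewidth.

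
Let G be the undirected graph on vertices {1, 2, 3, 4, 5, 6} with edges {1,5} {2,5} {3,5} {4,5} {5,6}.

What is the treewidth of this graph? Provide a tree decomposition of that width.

Treewidth 1.
One such decomposition:
Bags: B1 = {4, 5}  B2 = {3, 5}  B3 = {2, 5}  B4 = {1, 5}  B5 = {5, 6}
Tree: B1–B2, B2–B3, B2–B4, B3–B5

The largest bag has 2 vertices, giving width 1; this decomposition certifies tw(G) ≤ 1. Any graph with an edge has treewidth ≥ 1, and G has the edge 5–4. The upper and lower bounds meet at 1, so that is the treewidth.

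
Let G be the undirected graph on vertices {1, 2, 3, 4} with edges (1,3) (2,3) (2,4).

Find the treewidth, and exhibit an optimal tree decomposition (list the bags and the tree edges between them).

Treewidth 1.
One such decomposition:
Bags: B1 = {1, 3}  B2 = {2, 3}  B3 = {2, 4}
Tree: B1–B2, B2–B3

The largest bag has 2 vertices, giving width 1; this decomposition certifies tw(G) ≤ 1. Since G has at least one edge (e.g. 1–3), it is not an edgeless graph, so tw(G) ≥ 1. Combining the bounds, tw(G) = 1.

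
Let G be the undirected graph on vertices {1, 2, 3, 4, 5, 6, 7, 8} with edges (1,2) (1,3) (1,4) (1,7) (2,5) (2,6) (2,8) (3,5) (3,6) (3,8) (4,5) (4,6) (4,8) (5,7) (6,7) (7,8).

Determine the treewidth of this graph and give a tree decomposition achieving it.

Treewidth 4.
One optimal decomposition is:
Bags: B1 = {1, 5, 6, 7, 8}  B2 = {1, 3, 5, 6, 8}  B3 = {1, 4, 5, 6, 8}  B4 = {1, 2, 5, 6, 8}
Tree: B1–B2, B2–B3, B3–B4

Each bag holds 5 vertices, so the decomposition has width 4, which upper-bounds the treewidth. For the lower bound: the 5 vertex sets {5,7}, {3,6}, {4,8}, {1}, {2} are disjoint, each induces a connected subgraph, and every pair is joined by at least one edge of G. Contracting each set to a single vertex therefore yields K_{5} as a minor, and since treewidth is minor-monotone, tw(G) ≥ tw(K_{5}) = 4. The upper and lower bounds meet at 4, so that is the treewidth.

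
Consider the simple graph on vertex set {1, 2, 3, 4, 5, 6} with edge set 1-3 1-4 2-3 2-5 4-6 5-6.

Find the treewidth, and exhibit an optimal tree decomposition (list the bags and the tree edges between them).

Each bag holds 3 vertices, so the decomposition has width 2, which upper-bounds the treewidth. Since 2–3–1–4–6–5–2 is a cycle in G, G is not acyclic. Forests are exactly the graphs of treewidth ≤ 1, so tw(G) ≥ 2. Hence tw(G) = 2 exactly.

Treewidth 2.
Bags: B1 = {1, 2, 3}  B2 = {1, 2, 4}  B3 = {2, 4, 6}  B4 = {2, 5, 6}
Tree: B1–B2, B2–B3, B3–B4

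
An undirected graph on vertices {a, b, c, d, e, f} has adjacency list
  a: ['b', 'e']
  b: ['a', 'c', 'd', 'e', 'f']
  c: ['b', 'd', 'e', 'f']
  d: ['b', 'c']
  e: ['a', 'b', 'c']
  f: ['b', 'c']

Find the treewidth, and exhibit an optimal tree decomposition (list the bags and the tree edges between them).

Treewidth 2.
One optimal decomposition is:
Bags: B1 = {b, c, e}  B2 = {b, c, f}  B3 = {b, c, d}  B4 = {a, b, e}
Tree: B1–B2, B1–B3, B1–B4

Each bag holds 3 vertices, so the decomposition has width 2, which upper-bounds the treewidth. Conversely, {b, c, d} is a clique of size 3, and the vertices of any clique must share a bag in every tree decomposition; so some bag has ≥ 3 vertices and tw(G) ≥ 2. Combining the bounds, tw(G) = 2.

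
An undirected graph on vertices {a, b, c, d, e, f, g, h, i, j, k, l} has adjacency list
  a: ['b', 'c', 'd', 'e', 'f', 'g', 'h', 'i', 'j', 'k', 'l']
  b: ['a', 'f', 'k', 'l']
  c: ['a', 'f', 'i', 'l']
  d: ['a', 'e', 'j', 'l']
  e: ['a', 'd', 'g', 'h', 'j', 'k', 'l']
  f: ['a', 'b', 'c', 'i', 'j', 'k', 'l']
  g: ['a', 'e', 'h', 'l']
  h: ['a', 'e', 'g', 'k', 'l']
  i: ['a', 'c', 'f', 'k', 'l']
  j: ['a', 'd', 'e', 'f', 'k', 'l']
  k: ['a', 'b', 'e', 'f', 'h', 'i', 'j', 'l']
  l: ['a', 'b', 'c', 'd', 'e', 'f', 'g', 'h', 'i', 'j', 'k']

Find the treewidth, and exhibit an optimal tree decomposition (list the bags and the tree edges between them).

Every bag has size at most 5, so the width is 5 − 1 = 4 and tw(G) ≤ 4. On the other hand G contains the 5-clique {a, d, e, j, l}. A clique must lie in a single bag of any decomposition, so no decomposition can have width below 4. Therefore the treewidth is 4.

Treewidth 4.
One optimal decomposition is:
Bags: B1 = {a, f, i, k, l}  B2 = {a, f, j, k, l}  B3 = {a, c, f, i, l}  B4 = {a, e, j, k, l}  B5 = {a, d, e, j, l}  B6 = {a, e, h, k, l}  B7 = {a, e, g, h, l}  B8 = {a, b, f, k, l}
Tree: B1–B2, B1–B3, B2–B4, B4–B5, B4–B6, B6–B7, B2–B8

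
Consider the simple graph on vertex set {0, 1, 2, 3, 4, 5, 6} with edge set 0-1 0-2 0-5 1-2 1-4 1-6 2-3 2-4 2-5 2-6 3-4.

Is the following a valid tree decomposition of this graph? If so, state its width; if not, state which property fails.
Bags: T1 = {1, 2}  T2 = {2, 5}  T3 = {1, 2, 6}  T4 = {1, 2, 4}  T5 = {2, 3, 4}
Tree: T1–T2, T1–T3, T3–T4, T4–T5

A tree decomposition must satisfy three properties: every vertex lies in some bag; for every edge, both endpoints lie together in some bag; and for every vertex, the bags containing it form a connected subtree. Here vertex 0 appears in no bag, so the decomposition is invalid.

No — vertex 0 appears in no bag.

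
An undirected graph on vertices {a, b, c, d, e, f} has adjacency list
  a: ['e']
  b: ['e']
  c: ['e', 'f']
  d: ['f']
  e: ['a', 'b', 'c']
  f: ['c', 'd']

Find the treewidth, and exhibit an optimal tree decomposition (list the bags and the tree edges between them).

Every bag has size at most 2, so the width is 2 − 1 = 1 and tw(G) ≤ 1. G has an edge, so its treewidth is at least 1. Hence tw(G) = 1 exactly.

Treewidth 1.
One optimal decomposition is:
Bags: B1 = {c, e}  B2 = {c, f}  B3 = {d, f}  B4 = {b, e}  B5 = {a, e}
Tree: B1–B2, B2–B3, B1–B4, B1–B5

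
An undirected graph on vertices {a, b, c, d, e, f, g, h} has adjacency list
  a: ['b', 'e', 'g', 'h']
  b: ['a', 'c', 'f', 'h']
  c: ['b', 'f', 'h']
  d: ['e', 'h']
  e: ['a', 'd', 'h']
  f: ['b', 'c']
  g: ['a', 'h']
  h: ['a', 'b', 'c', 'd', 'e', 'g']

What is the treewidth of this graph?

A width-2 tree decomposition is:
Bags: B1 = {a, e, h}  B2 = {a, b, h}  B3 = {d, e, h}  B4 = {b, c, h}  B5 = {a, g, h}  B6 = {b, c, f}
Tree: B1–B2, B1–B3, B2–B4, B1–B5, B4–B6
Every bag has size at most 3, so the width is 3 − 1 = 2 and tw(G) ≤ 2. On the other hand G contains the 3-clique {d, e, h}. A clique must lie in a single bag of any decomposition, so no decomposition can have width below 2. The upper and lower bounds meet at 2, so that is the treewidth.

2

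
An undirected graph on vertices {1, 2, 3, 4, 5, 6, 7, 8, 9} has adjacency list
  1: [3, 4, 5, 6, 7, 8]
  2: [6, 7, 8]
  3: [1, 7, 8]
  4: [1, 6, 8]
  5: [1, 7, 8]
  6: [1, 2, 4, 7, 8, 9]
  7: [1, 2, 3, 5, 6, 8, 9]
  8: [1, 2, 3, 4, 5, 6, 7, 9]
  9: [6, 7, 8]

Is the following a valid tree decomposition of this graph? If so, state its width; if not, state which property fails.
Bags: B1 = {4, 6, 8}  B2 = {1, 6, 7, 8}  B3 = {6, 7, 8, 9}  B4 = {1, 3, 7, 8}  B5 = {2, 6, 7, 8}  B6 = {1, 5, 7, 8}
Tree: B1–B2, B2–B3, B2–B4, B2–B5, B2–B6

No — edge (1,4) lies in no bag.

A tree decomposition must satisfy three properties: every vertex lies in some bag; for every edge, both endpoints lie together in some bag; and for every vertex, the bags containing it form a connected subtree. Here edge (1,4) lies in no bag, so the decomposition is invalid.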